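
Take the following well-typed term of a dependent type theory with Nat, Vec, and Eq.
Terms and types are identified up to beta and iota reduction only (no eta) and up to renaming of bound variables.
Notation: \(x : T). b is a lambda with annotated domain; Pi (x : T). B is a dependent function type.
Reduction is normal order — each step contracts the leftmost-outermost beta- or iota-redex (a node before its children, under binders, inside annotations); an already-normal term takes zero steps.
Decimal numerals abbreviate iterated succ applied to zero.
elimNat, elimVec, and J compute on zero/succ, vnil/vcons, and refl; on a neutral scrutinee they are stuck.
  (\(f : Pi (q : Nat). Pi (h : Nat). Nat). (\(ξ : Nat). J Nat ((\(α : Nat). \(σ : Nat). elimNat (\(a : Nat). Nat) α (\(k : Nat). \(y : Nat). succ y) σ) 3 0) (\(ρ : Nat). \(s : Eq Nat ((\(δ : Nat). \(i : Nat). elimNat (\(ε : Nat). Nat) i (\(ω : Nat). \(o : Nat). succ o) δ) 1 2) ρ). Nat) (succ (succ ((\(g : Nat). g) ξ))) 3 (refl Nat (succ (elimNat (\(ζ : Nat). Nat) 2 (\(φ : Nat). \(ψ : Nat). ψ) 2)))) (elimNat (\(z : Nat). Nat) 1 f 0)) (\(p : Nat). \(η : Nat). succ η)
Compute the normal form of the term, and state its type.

normal form:
  3
the term's type:
  Nat


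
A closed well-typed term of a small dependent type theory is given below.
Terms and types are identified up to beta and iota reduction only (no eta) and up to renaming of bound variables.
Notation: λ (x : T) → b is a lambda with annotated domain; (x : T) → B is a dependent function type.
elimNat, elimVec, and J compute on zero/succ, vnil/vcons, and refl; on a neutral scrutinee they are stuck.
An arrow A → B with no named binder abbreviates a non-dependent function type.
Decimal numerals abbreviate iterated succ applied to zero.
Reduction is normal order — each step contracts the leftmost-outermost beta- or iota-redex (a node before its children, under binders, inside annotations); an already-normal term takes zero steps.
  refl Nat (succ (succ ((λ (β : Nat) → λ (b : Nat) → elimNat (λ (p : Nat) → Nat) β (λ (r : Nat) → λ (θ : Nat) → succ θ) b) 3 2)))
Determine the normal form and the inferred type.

reduced normal form:
  refl Nat 7
inferred type:
  Eq Nat 7 7
observation: the term reaches its normal form after 9 normal-order steps.


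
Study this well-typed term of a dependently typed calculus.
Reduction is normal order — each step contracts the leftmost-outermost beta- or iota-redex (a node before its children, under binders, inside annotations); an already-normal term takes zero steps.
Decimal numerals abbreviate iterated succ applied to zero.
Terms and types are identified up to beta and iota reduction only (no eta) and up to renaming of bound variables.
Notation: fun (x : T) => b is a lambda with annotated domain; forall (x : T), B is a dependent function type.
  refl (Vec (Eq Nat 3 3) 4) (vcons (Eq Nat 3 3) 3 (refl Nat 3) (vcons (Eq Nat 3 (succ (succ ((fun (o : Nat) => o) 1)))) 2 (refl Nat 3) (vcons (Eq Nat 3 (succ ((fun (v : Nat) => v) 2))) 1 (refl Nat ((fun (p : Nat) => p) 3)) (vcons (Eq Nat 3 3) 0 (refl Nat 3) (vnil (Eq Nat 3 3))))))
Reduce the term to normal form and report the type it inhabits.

normal form:
  refl (Vec (Eq Nat 3 3) 4) (vcons (Eq Nat 3 3) 3 (refl Nat 3) (vcons (Eq Nat 3 3) 2 (refl Nat 3) (vcons (Eq Nat 3 3) 1 (refl Nat 3) (vcons (Eq Nat 3 3) 0 (refl Nat 3) (vnil (Eq Nat 3 3))))))
type:
  Eq (Vec (Eq Nat 3 3) 4) (vcons (Eq Nat 3 3) 3 (refl Nat 3) (vcons (Eq Nat 3 3) 2 (refl Nat 3) (vcons (Eq Nat 3 3) 1 (refl Nat 3) (vcons (Eq Nat 3 3) 0 (refl Nat 3) (vnil (Eq Nat 3 3)))))) (vcons (Eq Nat 3 3) 3 (refl Nat 3) (vcons (Eq Nat 3 3) 2 (refl Nat 3) (vcons (Eq Nat 3 3) 1 (refl Nat 3) (vcons (Eq Nat 3 3) 0 (refl Nat 3) (vnil (Eq Nat 3 3))))))
observation: the term reaches its normal form after 3 normal-order steps.


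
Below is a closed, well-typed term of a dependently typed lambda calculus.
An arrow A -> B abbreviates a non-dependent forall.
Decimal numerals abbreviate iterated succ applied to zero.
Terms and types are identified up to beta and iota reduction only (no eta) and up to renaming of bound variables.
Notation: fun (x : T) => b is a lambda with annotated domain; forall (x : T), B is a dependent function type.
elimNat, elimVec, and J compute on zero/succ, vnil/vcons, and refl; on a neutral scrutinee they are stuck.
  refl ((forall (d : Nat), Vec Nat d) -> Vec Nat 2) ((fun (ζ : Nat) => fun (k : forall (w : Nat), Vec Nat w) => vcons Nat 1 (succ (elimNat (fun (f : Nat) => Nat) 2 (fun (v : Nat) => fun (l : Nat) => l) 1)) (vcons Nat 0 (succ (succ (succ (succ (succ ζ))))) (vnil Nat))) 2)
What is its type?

the term's type:
  Eq ((forall (d : Nat), Vec Nat d) -> Vec Nat 2) (fun (ζ : forall (k : Nat), Vec Nat k) => vcons Nat 1 3 (vcons Nat 0 7 (vnil Nat))) (fun (w : forall (f : Nat), Vec Nat f) => vcons Nat 1 3 (vcons Nat 0 7 (vnil Nat)))


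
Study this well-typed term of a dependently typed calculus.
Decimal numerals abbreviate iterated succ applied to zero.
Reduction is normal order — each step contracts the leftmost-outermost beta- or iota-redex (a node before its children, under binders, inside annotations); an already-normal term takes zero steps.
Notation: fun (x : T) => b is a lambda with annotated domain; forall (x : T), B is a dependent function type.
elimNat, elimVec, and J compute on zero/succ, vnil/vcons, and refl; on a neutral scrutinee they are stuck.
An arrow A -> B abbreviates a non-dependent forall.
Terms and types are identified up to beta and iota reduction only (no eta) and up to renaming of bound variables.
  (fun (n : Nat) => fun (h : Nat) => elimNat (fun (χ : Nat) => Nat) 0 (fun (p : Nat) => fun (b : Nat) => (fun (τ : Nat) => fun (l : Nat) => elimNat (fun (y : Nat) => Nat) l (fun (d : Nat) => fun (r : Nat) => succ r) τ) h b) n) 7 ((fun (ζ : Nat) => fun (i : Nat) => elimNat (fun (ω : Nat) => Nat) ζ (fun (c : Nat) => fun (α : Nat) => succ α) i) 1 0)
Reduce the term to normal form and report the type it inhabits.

normal form:
  7
type:
  Nat


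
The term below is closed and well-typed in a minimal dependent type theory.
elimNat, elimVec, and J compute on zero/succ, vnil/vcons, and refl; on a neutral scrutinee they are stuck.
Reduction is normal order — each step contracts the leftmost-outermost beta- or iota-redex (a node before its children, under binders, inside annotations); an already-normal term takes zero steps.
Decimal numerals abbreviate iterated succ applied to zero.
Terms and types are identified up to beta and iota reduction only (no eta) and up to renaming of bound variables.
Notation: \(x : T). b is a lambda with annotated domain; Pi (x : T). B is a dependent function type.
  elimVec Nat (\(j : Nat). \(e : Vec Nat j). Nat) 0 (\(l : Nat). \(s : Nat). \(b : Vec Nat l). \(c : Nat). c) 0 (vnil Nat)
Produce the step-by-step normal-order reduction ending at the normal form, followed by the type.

reduction (normal order):
  elimVec Nat (\(j : Nat). \(e : Vec Nat j). Nat) 0 (\(l : Nat). \(s : Nat). \(b : Vec Nat l). \(c : Nat). c) 0 (vnil Nat)
  ~> 0
inferred type:
  Nat


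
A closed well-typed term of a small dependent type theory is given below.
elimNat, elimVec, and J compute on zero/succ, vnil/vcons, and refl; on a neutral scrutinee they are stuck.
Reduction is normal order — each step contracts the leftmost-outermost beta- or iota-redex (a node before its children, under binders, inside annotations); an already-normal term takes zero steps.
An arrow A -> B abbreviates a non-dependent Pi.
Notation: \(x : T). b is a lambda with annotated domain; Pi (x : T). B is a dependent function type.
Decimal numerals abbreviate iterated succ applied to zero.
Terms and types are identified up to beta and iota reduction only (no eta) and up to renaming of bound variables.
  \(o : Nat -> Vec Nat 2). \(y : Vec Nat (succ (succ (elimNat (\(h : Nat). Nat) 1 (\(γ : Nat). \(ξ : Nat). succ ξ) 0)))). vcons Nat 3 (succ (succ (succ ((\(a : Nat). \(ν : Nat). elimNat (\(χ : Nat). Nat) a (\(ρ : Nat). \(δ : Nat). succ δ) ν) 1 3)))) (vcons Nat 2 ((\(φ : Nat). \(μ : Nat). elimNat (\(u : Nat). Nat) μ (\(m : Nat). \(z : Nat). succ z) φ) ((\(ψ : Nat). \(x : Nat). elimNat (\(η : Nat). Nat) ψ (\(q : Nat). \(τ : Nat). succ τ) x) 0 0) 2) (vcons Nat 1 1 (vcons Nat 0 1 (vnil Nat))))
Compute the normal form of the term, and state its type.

normal form:
  \(o : Nat -> Vec Nat 2). \(y : Vec Nat 3). vcons Nat 3 7 (vcons Nat 2 2 (vcons Nat 1 1 (vcons Nat 0 1 (vnil Nat))))
type:
  (Nat -> Vec Nat 2) -> Vec Nat 3 -> Vec Nat 4


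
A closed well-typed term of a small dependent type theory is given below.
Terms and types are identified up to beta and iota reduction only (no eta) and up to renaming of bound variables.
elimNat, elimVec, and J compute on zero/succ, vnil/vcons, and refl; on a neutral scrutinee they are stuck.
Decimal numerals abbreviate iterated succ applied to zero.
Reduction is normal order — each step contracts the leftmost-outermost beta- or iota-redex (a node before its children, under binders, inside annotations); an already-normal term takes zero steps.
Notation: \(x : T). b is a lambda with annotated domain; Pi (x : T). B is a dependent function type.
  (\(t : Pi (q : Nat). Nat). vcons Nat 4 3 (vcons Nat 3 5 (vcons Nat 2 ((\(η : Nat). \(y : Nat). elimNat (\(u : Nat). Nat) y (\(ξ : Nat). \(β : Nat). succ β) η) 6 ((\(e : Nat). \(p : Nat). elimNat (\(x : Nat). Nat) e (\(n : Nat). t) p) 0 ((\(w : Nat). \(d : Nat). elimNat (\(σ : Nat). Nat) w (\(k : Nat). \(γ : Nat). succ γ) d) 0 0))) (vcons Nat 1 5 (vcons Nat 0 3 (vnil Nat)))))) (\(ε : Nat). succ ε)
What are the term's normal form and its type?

normal form:
  vcons Nat 4 3 (vcons Nat 3 5 (vcons Nat 2 6 (vcons Nat 1 5 (vcons Nat 0 3 (vnil Nat)))))
the term's type:
  Vec Nat 5


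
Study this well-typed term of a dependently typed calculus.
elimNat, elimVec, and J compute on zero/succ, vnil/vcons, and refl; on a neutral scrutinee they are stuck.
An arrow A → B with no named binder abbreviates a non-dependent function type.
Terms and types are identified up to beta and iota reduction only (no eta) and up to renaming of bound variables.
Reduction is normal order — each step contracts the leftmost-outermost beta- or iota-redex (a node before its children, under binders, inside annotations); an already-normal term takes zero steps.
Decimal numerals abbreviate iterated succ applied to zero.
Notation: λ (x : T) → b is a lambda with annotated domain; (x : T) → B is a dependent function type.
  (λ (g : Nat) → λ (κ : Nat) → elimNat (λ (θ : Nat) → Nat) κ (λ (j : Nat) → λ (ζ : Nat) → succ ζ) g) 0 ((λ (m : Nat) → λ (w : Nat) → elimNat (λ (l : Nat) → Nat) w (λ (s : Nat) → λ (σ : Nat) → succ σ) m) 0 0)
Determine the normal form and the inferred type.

reduced normal form:
  0
the term's type:
  Nat
observation: 6 normal-order steps separate the term from its normal form.


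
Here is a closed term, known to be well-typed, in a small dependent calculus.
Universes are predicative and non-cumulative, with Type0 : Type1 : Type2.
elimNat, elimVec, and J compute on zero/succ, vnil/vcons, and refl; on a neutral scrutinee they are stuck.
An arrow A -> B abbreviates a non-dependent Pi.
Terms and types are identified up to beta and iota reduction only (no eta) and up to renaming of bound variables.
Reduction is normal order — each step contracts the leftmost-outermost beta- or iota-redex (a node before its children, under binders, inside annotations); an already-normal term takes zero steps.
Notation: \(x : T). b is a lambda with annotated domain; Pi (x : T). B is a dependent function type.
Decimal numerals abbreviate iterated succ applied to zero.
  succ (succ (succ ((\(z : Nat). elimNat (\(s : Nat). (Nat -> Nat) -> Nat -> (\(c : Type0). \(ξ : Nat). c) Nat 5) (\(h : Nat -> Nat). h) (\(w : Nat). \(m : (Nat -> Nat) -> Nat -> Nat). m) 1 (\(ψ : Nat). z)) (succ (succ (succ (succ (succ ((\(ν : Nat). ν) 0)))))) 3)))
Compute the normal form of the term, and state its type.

reduced normal form:
  8
type:
  Nat


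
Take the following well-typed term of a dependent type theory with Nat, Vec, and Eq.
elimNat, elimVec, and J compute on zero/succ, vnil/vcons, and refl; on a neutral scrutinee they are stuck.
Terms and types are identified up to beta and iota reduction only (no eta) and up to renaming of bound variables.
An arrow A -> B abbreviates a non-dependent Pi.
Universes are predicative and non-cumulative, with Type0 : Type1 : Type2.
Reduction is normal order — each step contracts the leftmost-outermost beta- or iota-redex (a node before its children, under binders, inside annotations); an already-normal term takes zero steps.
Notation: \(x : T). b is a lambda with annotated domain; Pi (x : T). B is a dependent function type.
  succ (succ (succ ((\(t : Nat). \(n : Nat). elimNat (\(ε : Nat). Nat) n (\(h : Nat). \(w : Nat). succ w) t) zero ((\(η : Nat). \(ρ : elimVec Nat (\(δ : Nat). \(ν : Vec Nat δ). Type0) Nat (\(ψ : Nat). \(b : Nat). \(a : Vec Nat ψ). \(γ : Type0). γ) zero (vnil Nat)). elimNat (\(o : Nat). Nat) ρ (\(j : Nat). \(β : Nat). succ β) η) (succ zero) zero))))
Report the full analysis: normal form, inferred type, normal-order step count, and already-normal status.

resulting normal form:
  succ (succ (succ (succ zero)))
type:
  Nat
normal-order step count: 9
already normal: no
first contracted redex: a beta-redex


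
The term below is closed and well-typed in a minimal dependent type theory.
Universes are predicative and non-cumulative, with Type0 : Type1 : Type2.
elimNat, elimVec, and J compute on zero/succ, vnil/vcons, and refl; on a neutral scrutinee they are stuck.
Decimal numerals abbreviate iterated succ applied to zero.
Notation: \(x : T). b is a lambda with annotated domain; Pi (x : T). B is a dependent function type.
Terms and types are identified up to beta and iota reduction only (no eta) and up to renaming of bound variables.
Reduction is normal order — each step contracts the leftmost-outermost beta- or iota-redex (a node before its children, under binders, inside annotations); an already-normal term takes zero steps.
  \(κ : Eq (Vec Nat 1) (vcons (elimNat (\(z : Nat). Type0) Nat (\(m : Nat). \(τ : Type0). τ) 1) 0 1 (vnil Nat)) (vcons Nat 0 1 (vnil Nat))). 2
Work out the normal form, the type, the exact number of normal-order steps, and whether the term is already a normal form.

resulting normal form:
  \(κ : Eq (Vec Nat 1) (vcons Nat 0 1 (vnil Nat)) (vcons Nat 0 1 (vnil Nat))). 2
type:
  Pi (κ : Eq (Vec Nat 1) (vcons Nat 0 1 (vnil Nat)) (vcons Nat 0 1 (vnil Nat))). Nat
normal-order step count: 4
started in normal form: no
first contracted redex: an elimNat iota-redex


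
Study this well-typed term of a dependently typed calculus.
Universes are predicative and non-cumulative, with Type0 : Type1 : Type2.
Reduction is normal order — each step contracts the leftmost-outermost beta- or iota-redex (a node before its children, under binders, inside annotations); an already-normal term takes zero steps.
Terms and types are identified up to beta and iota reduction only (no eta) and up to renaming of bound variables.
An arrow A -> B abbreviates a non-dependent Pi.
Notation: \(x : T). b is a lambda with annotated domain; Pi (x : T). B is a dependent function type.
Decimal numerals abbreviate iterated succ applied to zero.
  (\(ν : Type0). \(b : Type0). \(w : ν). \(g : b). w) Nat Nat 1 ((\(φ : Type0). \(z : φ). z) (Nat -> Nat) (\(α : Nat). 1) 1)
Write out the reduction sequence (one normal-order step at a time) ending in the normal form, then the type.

normal-order reduction:
  (\(ν : Type0). \(b : Type0). \(w : ν). \(g : b). w) Nat Nat 1 ((\(φ : Type0). \(z : φ). z) (Nat -> Nat) (\(α : Nat). 1) 1)
  ~> (\(ν : Type0). \(b : Nat). \(w : ν). b) Nat 1 ((\(g : Type0). \(φ : g). φ) (Nat -> Nat) (\(z : Nat). 1) 1)
  ~> (\(ν : Nat). \(b : Nat). ν) 1 ((\(w : Type0). \(g : w). g) (Nat -> Nat) (\(φ : Nat). 1) 1)
  ~> (\(ν : Nat). 1) ((\(b : Type0). \(w : b). w) (Nat -> Nat) (\(g : Nat). 1) 1)
  ~> 1
the term's type:
  Nat


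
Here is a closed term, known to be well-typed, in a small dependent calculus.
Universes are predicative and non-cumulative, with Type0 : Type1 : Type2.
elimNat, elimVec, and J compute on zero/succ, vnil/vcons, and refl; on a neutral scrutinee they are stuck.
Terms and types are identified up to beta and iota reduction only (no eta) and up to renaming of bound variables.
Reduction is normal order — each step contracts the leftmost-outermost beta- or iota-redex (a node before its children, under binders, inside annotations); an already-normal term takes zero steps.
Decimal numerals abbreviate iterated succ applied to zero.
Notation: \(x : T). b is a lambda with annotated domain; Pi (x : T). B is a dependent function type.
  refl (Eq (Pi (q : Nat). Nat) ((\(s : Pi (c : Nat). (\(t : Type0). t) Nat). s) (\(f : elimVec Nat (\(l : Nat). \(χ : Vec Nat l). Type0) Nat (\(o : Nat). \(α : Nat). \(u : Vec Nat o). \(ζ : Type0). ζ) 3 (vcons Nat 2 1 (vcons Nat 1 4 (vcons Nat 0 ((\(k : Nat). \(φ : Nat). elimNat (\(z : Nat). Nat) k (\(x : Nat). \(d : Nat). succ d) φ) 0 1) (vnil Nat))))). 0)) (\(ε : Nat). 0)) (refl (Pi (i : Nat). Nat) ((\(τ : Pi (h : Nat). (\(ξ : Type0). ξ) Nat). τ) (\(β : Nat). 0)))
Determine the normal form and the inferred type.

reduced normal form:
  refl (Eq (Pi (q : Nat). Nat) (\(s : Nat). 0) (\(c : Nat). 0)) (refl (Pi (t : Nat). Nat) (\(f : Nat). 0))
type:
  Eq (Eq (Pi (q : Nat). Nat) (\(s : Nat). 0) (\(c : Nat). 0)) (refl (Pi (t : Nat). Nat) (\(f : Nat). 0)) (refl (Pi (l : Nat). Nat) (\(χ : Nat). 0))
observation: the term reaches its normal form after 18 normal-order steps.


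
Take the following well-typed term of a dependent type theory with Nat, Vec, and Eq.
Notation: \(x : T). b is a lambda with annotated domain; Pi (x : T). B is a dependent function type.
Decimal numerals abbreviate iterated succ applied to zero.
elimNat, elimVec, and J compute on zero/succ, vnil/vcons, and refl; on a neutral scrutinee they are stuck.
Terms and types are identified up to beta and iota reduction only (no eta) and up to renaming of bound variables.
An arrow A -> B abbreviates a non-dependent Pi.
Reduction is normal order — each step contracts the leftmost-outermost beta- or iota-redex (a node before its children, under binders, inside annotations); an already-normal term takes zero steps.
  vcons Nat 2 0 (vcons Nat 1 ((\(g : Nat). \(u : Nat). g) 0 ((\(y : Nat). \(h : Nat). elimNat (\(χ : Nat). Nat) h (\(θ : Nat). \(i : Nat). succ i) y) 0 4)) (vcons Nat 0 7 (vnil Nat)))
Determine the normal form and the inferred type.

normal form:
  vcons Nat 2 0 (vcons Nat 1 0 (vcons Nat 0 7 (vnil Nat)))
type:
  Vec Nat 3


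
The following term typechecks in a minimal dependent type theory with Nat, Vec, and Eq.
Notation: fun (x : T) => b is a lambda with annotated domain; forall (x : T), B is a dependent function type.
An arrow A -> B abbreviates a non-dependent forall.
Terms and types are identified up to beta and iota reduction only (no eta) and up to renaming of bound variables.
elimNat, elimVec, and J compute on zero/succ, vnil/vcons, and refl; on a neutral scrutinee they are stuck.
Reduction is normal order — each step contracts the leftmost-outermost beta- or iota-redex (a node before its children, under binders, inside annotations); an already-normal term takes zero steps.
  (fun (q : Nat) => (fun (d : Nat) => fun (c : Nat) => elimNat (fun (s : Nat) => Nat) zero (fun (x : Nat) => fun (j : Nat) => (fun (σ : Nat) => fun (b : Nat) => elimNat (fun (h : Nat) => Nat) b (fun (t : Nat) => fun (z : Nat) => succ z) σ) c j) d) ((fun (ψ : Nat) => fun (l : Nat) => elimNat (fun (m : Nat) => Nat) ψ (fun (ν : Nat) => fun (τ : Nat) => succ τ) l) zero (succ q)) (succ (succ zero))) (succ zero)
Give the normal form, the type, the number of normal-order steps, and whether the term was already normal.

normal form:
  succ (succ (succ (succ zero)))
inferred type:
  Nat
steps to reach normal form (normal order): 28
started in normal form: no
first contracted redex: a beta-redex


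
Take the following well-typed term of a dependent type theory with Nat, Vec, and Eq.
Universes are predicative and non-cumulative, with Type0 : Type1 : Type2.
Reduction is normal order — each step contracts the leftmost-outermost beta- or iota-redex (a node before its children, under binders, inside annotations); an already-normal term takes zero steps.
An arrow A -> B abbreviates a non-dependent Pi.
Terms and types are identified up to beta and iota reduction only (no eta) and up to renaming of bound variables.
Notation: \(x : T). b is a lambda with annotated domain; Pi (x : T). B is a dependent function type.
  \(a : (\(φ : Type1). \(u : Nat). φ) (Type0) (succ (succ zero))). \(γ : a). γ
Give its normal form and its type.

reduced normal form:
  \(a : Type0). \(φ : a). φ
inferred type:
  Pi (a : Type0). a -> a
observation: contracting a beta-redex first, the term normalizes in 2 steps.


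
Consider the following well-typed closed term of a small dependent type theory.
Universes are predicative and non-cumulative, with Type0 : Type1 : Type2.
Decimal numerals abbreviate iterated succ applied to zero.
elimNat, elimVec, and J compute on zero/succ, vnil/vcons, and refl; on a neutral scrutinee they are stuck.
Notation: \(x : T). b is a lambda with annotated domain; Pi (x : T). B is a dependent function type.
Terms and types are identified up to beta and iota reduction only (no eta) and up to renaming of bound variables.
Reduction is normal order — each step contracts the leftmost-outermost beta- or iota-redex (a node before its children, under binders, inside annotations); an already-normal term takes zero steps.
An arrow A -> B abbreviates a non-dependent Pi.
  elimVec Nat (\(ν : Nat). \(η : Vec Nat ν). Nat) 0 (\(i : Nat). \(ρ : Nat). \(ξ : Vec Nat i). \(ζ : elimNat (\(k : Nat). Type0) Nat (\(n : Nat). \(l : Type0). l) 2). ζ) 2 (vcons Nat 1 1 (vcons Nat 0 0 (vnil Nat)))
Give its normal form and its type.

reduced normal form:
  0
type:
  Nat
observation: 11 normal-order steps normalize the term, beginning with an elimVec iota-redex.


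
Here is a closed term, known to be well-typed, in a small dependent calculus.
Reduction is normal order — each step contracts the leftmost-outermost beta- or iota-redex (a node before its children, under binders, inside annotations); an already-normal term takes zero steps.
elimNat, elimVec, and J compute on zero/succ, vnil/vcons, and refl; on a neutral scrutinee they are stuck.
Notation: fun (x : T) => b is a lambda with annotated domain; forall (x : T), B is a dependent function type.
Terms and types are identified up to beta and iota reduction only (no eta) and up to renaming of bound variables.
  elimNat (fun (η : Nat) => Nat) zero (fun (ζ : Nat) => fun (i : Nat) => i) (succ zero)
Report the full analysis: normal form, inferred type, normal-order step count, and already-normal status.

resulting normal form:
  zero
inferred type:
  Nat
normal-order step count: 4
term was already normal: no
first contracted redex: an elimNat iota-redex


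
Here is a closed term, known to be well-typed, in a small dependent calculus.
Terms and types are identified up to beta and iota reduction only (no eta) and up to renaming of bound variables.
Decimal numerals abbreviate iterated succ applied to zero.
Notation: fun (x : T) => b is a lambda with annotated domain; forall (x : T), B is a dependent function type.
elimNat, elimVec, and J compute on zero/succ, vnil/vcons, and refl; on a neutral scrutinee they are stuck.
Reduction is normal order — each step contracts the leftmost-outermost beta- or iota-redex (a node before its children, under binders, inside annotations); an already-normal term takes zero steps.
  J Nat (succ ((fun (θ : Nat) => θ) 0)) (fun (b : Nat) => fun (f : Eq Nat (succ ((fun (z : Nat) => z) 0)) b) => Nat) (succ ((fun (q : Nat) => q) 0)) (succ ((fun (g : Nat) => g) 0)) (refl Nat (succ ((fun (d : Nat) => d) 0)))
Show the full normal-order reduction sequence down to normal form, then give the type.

normal-order reduction:
  J Nat (succ ((fun (θ : Nat) => θ) 0)) (fun (b : Nat) => fun (f : Eq Nat (succ ((fun (z : Nat) => z) 0)) b) => Nat) (succ ((fun (q : Nat) => q) 0)) (succ ((fun (g : Nat) => g) 0)) (refl Nat (succ ((fun (d : Nat) => d) 0)))
  ~> succ ((fun (θ : Nat) => θ) 0)
  ~> 1
the term's type:
  Nat


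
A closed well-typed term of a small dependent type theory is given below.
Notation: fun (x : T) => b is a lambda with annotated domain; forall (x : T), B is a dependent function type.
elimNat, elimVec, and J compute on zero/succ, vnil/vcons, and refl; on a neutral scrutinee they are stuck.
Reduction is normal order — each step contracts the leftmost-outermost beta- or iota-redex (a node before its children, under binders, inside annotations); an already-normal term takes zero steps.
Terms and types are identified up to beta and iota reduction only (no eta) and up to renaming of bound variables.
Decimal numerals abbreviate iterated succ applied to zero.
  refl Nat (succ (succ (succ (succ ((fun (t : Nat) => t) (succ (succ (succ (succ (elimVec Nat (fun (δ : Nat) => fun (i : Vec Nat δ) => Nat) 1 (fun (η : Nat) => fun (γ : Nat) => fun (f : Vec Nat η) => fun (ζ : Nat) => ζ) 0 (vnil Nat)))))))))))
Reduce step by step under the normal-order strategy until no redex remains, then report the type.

reduction (normal order):
  refl Nat (succ (succ (succ (succ ((fun (t : Nat) => t) (succ (succ (succ (succ (elimVec Nat (fun (δ : Nat) => fun (i : Vec Nat δ) => Nat) 1 (fun (η : Nat) => fun (γ : Nat) => fun (f : Vec Nat η) => fun (ζ : Nat) => ζ) 0 (vnil Nat)))))))))))
  ~> refl Nat (succ (succ (succ (succ (succ (succ (succ (succ (elimVec Nat (fun (t : Nat) => fun (δ : Vec Nat t) => Nat) 1 (fun (i : Nat) => fun (η : Nat) => fun (γ : Vec Nat i) => fun (f : Nat) => f) 0 (vnil Nat))))))))))
  ~> refl Nat 9
the term's type:
  Eq Nat 9 9


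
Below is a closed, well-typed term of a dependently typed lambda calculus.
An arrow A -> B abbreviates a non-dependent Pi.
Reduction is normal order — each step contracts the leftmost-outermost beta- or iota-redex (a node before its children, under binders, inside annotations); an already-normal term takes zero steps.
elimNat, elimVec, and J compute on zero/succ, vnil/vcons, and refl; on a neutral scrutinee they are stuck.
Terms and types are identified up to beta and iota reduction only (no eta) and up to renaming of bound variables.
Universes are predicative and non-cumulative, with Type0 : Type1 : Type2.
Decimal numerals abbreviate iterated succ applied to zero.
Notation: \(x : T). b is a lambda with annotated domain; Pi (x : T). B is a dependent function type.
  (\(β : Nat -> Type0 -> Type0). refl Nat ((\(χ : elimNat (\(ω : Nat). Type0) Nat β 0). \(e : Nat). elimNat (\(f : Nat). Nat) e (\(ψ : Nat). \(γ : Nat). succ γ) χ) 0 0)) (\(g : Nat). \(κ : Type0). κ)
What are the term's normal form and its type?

resulting normal form:
  refl Nat 0
the term's type:
  Eq Nat 0 0


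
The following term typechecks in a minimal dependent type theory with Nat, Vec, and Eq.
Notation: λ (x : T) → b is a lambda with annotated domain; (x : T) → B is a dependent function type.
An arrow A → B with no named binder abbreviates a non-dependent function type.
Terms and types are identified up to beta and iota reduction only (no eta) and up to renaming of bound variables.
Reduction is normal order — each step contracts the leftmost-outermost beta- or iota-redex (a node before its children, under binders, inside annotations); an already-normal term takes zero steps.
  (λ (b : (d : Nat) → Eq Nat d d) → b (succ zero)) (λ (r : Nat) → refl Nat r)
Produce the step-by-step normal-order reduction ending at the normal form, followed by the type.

reduction (normal order):
  (λ (b : (d : Nat) → Eq Nat d d) → b (succ zero)) (λ (r : Nat) → refl Nat r)
  ~> (λ (b : Nat) → refl Nat b) (succ zero)
  ~> refl Nat (succ zero)
type:
  Eq Nat (succ zero) (succ zero)


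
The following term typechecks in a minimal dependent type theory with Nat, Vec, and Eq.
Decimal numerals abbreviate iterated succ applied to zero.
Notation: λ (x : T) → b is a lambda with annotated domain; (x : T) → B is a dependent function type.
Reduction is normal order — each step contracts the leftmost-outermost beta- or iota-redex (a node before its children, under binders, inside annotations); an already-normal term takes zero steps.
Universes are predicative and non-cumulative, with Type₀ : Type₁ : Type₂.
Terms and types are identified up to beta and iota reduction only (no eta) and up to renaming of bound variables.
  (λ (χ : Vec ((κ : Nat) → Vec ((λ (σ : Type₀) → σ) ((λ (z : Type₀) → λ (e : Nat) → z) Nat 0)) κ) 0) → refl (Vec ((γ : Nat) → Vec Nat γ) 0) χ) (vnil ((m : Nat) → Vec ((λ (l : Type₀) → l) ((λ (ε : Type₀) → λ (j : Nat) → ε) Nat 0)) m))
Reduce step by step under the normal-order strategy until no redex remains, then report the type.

normal-order reduction sequence:
  (λ (χ : Vec ((κ : Nat) → Vec ((λ (σ : Type₀) → σ) ((λ (z : Type₀) → λ (e : Nat) → z) Nat 0)) κ) 0) → refl (Vec ((γ : Nat) → Vec Nat γ) 0) χ) (vnil ((m : Nat) → Vec ((λ (l : Type₀) → l) ((λ (ε : Type₀) → λ (j : Nat) → ε) Nat 0)) m))
  ~> refl (Vec ((χ : Nat) → Vec Nat χ) 0) (vnil ((κ : Nat) → Vec ((λ (σ : Type₀) → σ) ((λ (z : Type₀) → λ (e : Nat) → z) Nat 0)) κ))
  ~> refl (Vec ((χ : Nat) → Vec Nat χ) 0) (vnil ((κ : Nat) → Vec ((λ (σ : Type₀) → λ (z : Nat) → σ) Nat 0) κ))
  ~> refl (Vec ((χ : Nat) → Vec Nat χ) 0) (vnil ((κ : Nat) → Vec ((λ (σ : Nat) → Nat) 0) κ))
  ~> refl (Vec ((χ : Nat) → Vec Nat χ) 0) (vnil ((κ : Nat) → Vec Nat κ))
the term's type:
  Eq (Vec ((χ : Nat) → Vec Nat χ) 0) (vnil ((κ : Nat) → Vec Nat κ)) (vnil ((σ : Nat) → Vec Nat σ))


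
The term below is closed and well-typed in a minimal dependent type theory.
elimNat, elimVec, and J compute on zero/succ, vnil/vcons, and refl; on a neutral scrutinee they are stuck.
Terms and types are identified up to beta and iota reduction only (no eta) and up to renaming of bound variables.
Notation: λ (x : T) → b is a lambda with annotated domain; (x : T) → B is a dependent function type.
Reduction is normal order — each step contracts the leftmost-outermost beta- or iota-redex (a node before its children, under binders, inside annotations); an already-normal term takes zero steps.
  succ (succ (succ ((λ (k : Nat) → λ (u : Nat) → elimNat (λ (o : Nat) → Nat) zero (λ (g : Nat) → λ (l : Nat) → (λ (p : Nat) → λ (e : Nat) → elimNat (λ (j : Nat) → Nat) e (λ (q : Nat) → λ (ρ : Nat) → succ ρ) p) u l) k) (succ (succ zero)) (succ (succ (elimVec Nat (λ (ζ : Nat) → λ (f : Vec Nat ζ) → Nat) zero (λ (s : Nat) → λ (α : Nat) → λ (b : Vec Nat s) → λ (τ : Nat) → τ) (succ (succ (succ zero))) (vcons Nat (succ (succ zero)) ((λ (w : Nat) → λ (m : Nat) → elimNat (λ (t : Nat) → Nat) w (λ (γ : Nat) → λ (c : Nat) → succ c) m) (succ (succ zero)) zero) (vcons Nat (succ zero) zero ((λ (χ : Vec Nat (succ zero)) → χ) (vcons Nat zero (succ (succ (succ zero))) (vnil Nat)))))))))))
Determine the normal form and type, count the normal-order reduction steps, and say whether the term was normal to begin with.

resulting normal form:
  succ (succ (succ (succ (succ (succ (succ zero))))))
inferred type:
  Nat
normal-order step count: 61
already normal: no
first redex: a beta-redex


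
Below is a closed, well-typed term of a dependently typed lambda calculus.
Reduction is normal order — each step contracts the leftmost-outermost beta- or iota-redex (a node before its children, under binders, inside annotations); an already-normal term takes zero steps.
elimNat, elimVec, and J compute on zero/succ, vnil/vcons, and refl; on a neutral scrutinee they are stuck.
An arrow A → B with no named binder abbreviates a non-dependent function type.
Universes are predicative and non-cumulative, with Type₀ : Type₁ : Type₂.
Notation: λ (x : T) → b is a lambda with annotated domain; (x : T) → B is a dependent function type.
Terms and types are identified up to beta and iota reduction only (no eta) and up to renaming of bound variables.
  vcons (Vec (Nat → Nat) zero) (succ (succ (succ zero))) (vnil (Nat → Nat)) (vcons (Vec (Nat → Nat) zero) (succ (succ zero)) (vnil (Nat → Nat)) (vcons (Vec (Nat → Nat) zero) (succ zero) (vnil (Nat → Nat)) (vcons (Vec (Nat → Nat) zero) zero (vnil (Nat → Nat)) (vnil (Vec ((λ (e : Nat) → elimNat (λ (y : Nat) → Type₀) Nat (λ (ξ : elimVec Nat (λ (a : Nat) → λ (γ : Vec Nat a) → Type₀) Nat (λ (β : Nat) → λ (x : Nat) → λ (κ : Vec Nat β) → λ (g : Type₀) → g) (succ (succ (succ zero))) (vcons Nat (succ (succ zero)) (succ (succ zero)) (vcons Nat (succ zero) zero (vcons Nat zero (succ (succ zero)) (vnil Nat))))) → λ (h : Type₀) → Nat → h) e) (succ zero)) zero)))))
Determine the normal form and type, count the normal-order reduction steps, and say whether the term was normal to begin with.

reduced normal form:
  vcons (Vec (Nat → Nat) zero) (succ (succ (succ zero))) (vnil (Nat → Nat)) (vcons (Vec (Nat → Nat) zero) (succ (succ zero)) (vnil (Nat → Nat)) (vcons (Vec (Nat → Nat) zero) (succ zero) (vnil (Nat → Nat)) (vcons (Vec (Nat → Nat) zero) zero (vnil (Nat → Nat)) (vnil (Vec (Nat → Nat) zero)))))
type:
  Vec (Vec (Nat → Nat) zero) (succ (succ (succ (succ zero))))
reduction steps (normal order): 5
term was already normal: no
first redex: a beta-redex


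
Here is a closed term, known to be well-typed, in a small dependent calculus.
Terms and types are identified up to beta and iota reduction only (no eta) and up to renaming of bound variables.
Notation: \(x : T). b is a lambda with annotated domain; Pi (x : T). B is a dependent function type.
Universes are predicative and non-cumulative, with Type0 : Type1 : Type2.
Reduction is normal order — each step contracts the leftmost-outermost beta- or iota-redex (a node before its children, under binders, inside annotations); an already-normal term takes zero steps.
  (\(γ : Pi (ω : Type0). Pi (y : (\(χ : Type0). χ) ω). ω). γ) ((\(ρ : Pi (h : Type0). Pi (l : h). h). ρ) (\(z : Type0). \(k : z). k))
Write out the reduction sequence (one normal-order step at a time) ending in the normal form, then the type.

normal-order reduction:
  (\(γ : Pi (ω : Type0). Pi (y : (\(χ : Type0). χ) ω). ω). γ) ((\(ρ : Pi (h : Type0). Pi (l : h). h). ρ) (\(z : Type0). \(k : z). k))
  ~> (\(γ : Pi (ω : Type0). Pi (y : ω). ω). γ) (\(χ : Type0). \(ρ : χ). ρ)
  ~> \(γ : Type0). \(ω : γ). ω
the term's type:
  Pi (γ : Type0). Pi (ω : γ). γ


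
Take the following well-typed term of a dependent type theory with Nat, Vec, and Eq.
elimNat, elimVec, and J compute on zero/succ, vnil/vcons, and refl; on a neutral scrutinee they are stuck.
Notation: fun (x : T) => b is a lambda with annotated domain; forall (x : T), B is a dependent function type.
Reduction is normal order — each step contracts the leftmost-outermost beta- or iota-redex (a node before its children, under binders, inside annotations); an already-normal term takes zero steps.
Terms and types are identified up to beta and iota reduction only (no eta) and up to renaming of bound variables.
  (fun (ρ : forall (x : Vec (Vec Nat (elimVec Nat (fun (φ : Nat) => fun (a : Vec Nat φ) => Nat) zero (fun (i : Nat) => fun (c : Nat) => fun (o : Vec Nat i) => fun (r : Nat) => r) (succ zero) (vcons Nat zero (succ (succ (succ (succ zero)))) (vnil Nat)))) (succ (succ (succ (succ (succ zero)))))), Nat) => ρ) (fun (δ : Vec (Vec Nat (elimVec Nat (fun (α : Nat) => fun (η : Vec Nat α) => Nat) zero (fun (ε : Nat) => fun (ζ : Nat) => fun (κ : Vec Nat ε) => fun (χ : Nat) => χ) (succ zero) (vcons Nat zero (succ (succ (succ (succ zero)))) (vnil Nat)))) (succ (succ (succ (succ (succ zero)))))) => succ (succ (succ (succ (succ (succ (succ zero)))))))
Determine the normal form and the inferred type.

resulting normal form:
  fun (ρ : Vec (Vec Nat zero) (succ (succ (succ (succ (succ zero)))))) => succ (succ (succ (succ (succ (succ (succ zero))))))
the term's type:
  forall (ρ : Vec (Vec Nat zero) (succ (succ (succ (succ (succ zero)))))), Nat
observation: contracting a beta-redex first, the term normalizes in 7 steps.


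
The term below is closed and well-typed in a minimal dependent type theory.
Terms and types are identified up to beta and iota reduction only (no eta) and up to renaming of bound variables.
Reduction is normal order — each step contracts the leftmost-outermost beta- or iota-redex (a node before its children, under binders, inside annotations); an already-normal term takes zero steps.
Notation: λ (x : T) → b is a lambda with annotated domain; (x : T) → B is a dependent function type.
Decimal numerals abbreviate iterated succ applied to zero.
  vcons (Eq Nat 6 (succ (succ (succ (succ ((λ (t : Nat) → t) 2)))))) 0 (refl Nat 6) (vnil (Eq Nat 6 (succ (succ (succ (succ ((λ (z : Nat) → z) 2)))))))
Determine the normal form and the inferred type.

resulting normal form:
  vcons (Eq Nat 6 6) 0 (refl Nat 6) (vnil (Eq Nat 6 6))
type:
  Vec (Eq Nat 6 6) 1
observation: 2 normal-order steps normalize the term, beginning with a beta-redex.


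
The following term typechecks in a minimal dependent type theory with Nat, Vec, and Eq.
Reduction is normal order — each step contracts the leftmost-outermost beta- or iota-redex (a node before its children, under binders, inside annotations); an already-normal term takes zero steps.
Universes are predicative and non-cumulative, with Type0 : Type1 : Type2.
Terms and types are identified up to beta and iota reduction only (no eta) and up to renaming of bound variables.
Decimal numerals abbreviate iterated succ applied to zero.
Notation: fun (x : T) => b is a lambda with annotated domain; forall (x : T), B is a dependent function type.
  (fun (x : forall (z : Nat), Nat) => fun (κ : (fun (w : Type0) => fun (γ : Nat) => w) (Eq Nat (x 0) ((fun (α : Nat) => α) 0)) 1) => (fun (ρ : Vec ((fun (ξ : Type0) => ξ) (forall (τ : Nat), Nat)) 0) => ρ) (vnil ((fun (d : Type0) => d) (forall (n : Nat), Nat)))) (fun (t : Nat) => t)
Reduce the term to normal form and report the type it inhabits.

resulting normal form:
  fun (x : Eq Nat 0 0) => vnil (forall (z : Nat), Nat)
type:
  forall (x : Eq Nat 0 0), Vec (forall (z : Nat), Nat) 0
observation: the leftmost-outermost redex is a beta-redex, and normalization takes 7 steps.


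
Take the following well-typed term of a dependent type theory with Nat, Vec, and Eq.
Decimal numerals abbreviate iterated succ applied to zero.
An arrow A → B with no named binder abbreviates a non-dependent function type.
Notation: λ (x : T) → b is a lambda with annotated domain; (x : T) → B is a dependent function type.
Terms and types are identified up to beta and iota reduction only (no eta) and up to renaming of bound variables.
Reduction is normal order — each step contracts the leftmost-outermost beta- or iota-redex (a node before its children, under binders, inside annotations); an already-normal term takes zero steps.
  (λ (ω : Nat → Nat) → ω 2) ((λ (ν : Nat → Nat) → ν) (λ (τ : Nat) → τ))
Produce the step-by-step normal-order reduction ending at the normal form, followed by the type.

reduction (normal order):
  (λ (ω : Nat → Nat) → ω 2) ((λ (ν : Nat → Nat) → ν) (λ (τ : Nat) → τ))
  ~> (λ (ω : Nat → Nat) → ω) (λ (ν : Nat) → ν) 2
  ~> (λ (ω : Nat) → ω) 2
  ~> 2
inferred type:
  Nat


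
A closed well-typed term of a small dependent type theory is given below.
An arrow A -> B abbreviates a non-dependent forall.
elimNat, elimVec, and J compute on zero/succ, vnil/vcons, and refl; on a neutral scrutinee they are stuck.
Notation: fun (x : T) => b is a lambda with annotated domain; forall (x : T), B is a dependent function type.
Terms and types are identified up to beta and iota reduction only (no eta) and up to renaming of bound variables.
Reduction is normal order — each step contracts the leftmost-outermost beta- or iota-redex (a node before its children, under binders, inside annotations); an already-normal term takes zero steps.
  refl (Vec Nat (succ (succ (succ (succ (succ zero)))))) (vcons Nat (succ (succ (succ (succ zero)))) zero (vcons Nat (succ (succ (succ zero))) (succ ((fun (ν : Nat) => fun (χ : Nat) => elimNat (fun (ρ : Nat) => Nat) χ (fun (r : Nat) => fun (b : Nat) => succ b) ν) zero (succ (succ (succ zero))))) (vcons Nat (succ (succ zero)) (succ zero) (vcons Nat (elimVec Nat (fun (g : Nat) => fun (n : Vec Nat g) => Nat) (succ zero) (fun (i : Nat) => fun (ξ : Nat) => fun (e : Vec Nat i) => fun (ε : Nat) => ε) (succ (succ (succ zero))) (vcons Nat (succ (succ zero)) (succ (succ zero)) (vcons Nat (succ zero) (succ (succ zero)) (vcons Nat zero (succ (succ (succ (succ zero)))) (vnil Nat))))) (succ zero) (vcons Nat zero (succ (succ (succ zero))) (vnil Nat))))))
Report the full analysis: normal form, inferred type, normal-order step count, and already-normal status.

normal form:
  refl (Vec Nat (succ (succ (succ (succ (succ zero)))))) (vcons Nat (succ (succ (succ (succ zero)))) zero (vcons Nat (succ (succ (succ zero))) (succ (succ (succ (succ zero)))) (vcons Nat (succ (succ zero)) (succ zero) (vcons Nat (succ zero) (succ zero) (vcons Nat zero (succ (succ (succ zero))) (vnil Nat))))))
inferred type:
  Eq (Vec Nat (succ (succ (succ (succ (succ zero)))))) (vcons Nat (succ (succ (succ (succ zero)))) zero (vcons Nat (succ (succ (succ zero))) (succ (succ (succ (succ zero)))) (vcons Nat (succ (succ zero)) (succ zero) (vcons Nat (succ zero) (succ zero) (vcons Nat zero (succ (succ (succ zero))) (vnil Nat)))))) (vcons Nat (succ (succ (succ (succ zero)))) zero (vcons Nat (succ (succ (succ zero))) (succ (succ (succ (succ zero)))) (vcons Nat (succ (succ zero)) (succ zero) (vcons Nat (succ zero) (succ zero) (vcons Nat zero (succ (succ (succ zero))) (vnil Nat))))))
normal-order step count: 19
started in normal form: no
first redex: a beta-redex
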